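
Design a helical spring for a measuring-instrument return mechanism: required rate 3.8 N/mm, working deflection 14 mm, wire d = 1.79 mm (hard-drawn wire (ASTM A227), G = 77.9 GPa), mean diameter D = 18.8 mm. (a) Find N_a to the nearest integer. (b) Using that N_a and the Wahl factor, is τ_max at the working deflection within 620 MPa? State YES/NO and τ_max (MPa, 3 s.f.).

N_a = Gd⁴/(8D³k) = (77.9×10³)(1.79⁴)/(8·18.8³·3.8) = 3.959 → N_a = 4
Actual rate k = Gd⁴/(8D³·4) = 3.7612 N/mm
Working load F = kδ = 3.7612·14 = 52.657 N
C = 18.8/1.79 = 10.5028; K_W = (4C−1)/(4C−4)+0.615/C = 1.1375
τ_max = K_W·8FD/(πd³) = 1.1375·439.53 = 499.96 MPa
τ_max ≤ 620 MPa → acceptable

(a) 4 coils; (b) YES, τ_max = 500 MPa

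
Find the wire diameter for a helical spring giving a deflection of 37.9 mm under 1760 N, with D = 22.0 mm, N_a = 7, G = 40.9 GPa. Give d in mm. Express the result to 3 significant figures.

Required rate k = F/δ = 1760/37.9 = 46.438 N/mm
d = (8D³N_a·k / G)^(1/4) = (8·22.0³·7·46.438 / (40.9×10³))^0.25
  = (677.03)^0.25 = 5.1010 mm

5.10 mm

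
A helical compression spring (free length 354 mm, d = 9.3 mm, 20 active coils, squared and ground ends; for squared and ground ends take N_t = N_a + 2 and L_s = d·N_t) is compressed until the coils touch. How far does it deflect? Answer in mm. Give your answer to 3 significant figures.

149 mm

N_t = 22; L_s = 9.3·22 = 204.6 mm
δ_solid = L₀ − L_s = 354 − 204.6 = 149.4 mm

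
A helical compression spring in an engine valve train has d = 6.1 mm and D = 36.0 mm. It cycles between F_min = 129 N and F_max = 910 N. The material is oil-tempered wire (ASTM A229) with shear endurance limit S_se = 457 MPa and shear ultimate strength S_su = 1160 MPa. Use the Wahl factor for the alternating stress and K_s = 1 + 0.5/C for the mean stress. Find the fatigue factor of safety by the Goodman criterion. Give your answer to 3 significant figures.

1.59

C = D/d = 36.0/6.1 = 5.9016; K_W = (4C−1)/(4C−4)+0.615/C = 1.2572; K_s = 1+0.5/C = 1.0847
F_a = (F_max−F_min)/2 = 390.5 N; F_m = (F_max+F_min)/2 = 519.5 N
τ_a = K_W·8F_aD/(πd³) = 1.2572 × 157.72 = 198.28 MPa
τ_m = K_s·8F_mD/(πd³) = 1.0847 × 209.82 = 227.59 MPa
Goodman: 1/n_f = τ_a/S_se + τ_m/S_su = 198.28/457 + 227.59/1160 = 0.43388 + 0.19620 = 0.63008
n_f = 1/0.63008 = 1.587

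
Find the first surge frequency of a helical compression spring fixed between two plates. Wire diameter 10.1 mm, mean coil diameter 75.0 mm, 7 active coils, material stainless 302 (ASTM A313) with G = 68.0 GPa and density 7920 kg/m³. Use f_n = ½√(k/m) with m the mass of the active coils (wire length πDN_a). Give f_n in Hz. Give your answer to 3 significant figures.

k = Gd⁴/(8D³N_a) = (68.0×10³)(10.1⁴)/(8·75.0³·7) = 29.952 N/mm = 29952 N/m
Wire length L = πDN_a = π·75.0·7 = 1649.3 mm
m = ρ·(πd²/4)·L = 7920 × 80.118×10⁻⁶ m² × 1.6493 m = 1.0466 kg
f_n = ½√(k/m) = 0.5·√(29952/1.0466) = 0.5·√(28619) = 84.586 Hz

84.6 Hz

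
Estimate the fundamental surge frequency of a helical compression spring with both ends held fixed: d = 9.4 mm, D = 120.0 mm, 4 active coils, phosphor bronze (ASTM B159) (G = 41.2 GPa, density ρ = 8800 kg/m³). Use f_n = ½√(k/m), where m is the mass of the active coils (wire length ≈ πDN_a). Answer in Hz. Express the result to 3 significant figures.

k = Gd⁴/(8D³N_a) = (41.2×10³)(9.4⁴)/(8·120.0³·4) = 5.8172 N/mm = 5817.2 N/m
Wire length L = πDN_a = π·120.0·4 = 1508 mm
m = ρ·(πd²/4)·L = 8800 × 69.398×10⁻⁶ m² × 1.508 m = 0.92091 kg
f_n = ½√(k/m) = 0.5·√(5817.2/0.92091) = 0.5·√(6316.8) = 39.739 Hz

39.7 Hz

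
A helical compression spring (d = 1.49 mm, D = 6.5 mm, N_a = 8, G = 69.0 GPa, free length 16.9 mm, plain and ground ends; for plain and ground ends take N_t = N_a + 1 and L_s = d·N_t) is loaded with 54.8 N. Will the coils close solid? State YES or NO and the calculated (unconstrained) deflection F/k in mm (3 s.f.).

NO, δ = 2.83 mm

k = Gd⁴/(8D³N_a) = (69.0×10³)(1.49⁴)/(8·6.5³·8) = 19.35 N/mm
N_t = 9; L_s = 1.49·9 = 13.41 mm; δ_solid = L₀ − L_s = 16.9 − 13.41 = 3.49 mm
δ = F/k = 54.8/19.35 = 2.8321 mm
δ < δ_solid → spring does not go solid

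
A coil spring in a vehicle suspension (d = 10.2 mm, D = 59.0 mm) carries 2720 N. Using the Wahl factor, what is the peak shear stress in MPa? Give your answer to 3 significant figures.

486 MPa

Spring index C = D/d = 59.0/10.2 = 5.7843
K_W = (4C−1)/(4C−4) + 0.615/C = 22.137/19.137 + 0.1063 = 1.2631
τ₀ = 8FD/(πd³) = 8·2720·59.0/(π·10.2³) = 1.28384e+06/3333.9 = 385.09 MPa
τ_max = K·τ₀ = 1.2631 × 385.09 = 486.4 MPa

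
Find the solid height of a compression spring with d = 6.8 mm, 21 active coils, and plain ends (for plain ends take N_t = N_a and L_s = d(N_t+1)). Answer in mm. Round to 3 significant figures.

plain ends: N_t = N_a = 21
L_s = d·(N_t+1) = 6.8 × 22 = 149.6 mm

150 mm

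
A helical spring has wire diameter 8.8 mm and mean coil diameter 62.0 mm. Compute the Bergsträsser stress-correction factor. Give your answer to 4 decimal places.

1.1986

C = D/d = 62.0/8.8 = 7.0455
K_B = (4C+2)/(4C−3) = 30.182/25.182 = 1.1986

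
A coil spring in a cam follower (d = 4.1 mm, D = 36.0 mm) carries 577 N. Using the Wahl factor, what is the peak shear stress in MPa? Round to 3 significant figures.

895 MPa

Spring index C = D/d = 36.0/4.1 = 8.7805
K_W = (4C−1)/(4C−4) + 0.615/C = 34.122/31.122 + 0.0700 = 1.1664
τ₀ = 8FD/(πd³) = 8·577·36.0/(π·4.1³) = 166176/216.52 = 767.48 MPa
τ_max = K·τ₀ = 1.1664 × 767.48 = 895.22 MPa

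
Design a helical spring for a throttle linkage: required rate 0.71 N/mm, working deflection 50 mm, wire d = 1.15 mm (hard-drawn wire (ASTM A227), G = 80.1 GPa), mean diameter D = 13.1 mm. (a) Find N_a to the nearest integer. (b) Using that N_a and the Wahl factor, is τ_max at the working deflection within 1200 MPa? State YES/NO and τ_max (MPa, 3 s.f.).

(a) 11 coils; (b) YES, τ_max = 875 MPa

N_a = Gd⁴/(8D³k) = (80.1×10³)(1.15⁴)/(8·13.1³·0.71) = 10.97 → N_a = 11
Actual rate k = Gd⁴/(8D³·11) = 0.70815 N/mm
Working load F = kδ = 0.70815·50 = 35.408 N
C = 13.1/1.15 = 11.3913; K_W = (4C−1)/(4C−4)+0.615/C = 1.1262
τ_max = K_W·8FD/(πd³) = 1.1262·776.63 = 874.62 MPa
τ_max ≤ 1200 MPa → acceptable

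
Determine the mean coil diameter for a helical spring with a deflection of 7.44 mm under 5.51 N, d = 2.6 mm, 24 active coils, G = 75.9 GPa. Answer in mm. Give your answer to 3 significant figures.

29.0 mm

Required rate k = F/δ = 5.51/7.44 = 0.74059 N/mm
D = (Gd⁴/(8N_a·k))^(1/3) = (75.9×10³·2.6⁴/(8·24·0.74059))^(1/3)
  = (24392.4)^(1/3) = 29.0014 mm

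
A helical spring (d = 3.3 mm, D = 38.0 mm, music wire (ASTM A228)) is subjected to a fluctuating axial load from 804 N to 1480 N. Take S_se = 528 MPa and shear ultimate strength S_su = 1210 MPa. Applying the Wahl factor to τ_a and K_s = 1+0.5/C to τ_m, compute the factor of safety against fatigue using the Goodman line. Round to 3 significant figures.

0.218

C = D/d = 38.0/3.3 = 11.5152; K_W = (4C−1)/(4C−4)+0.615/C = 1.1247; K_s = 1+0.5/C = 1.0434
F_a = (F_max−F_min)/2 = 338 N; F_m = (F_max+F_min)/2 = 1142 N
τ_a = K_W·8F_aD/(πd³) = 1.1247 × 910.12 = 1023.6 MPa
τ_m = K_s·8F_mD/(πd³) = 1.0434 × 3075 = 3208.5 MPa
Goodman: 1/n_f = τ_a/S_se + τ_m/S_su = 1023.6/528 + 3208.5/1210 = 1.93872 + 2.65169 = 4.5904
n_f = 1/4.5904 = 0.2178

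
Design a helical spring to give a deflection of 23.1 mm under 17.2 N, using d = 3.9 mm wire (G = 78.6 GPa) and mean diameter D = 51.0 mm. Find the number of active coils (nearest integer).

Required rate k = F/δ = 17.2/23.1 = 0.74459 N/mm
N_a = Gd⁴/(8D³k) = (78.6×10³ × 3.9⁴)/(8 × 51.0³ × 0.74459)
    = 1.81836e+07 / 790164 = 23.01 → 23 coils

23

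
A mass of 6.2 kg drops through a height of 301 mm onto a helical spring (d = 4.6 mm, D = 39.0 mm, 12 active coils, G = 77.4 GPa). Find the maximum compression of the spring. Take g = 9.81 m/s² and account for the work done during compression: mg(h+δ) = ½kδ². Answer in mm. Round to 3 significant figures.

88.2 mm

k = Gd⁴/(8D³N_a) = (77.4×10³)(4.6⁴)/(8·39.0³·12) = 6.0857 N/mm
W = mg = 6.2 × 9.81 = 60.822 N
½kδ² − Wδ − Wh = 0 → δ = (W + √(W² + 2kWh))/k
δ = (60.822 + √(3699.3 + 222825))/6.0857 = (60.822 + 475.95)/6.0857 = 88.202 mm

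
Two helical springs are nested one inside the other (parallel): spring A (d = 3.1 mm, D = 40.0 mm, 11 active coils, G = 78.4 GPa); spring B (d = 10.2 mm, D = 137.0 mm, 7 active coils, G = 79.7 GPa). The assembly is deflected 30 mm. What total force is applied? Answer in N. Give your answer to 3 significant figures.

k_A = Gd⁴/(8D³N_a) = (78.4×10³)(3.1⁴)/(8·40.0³·11) = 1.2856 N/mm
k_B = Gd⁴/(8D³N_a) = (79.7×10³)(10.2⁴)/(8·137.0³·7) = 5.9911 N/mm
Parallel: k_eq = 1.2856 + 5.9911 = 7.2767 N/mm
F = k_eq·δ = 7.2767·30 = 218.3 N

218 N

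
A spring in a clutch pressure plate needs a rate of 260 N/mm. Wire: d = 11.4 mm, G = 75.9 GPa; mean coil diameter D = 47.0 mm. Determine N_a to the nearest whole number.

6

N_a = Gd⁴/(8D³k) = (75.9×10³ × 11.4⁴)/(8 × 47.0³ × 260)
    = 1.28192e+09 / 2.15952e+08 = 5.936 → 6 coils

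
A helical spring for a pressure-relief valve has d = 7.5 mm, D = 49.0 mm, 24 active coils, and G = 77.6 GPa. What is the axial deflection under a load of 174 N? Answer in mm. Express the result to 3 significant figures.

16.0 mm

k = Gd⁴/(8D³N_a) = (77.6×10³)(7.5⁴)/(8·49.0³·24) = 10.87 N/mm
δ = F/k = 174 / 10.87 = 16.008 mm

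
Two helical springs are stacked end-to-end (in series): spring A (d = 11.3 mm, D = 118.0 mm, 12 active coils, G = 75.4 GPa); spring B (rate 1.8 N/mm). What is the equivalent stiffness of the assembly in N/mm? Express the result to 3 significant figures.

1.46 N/mm

k_A = Gd⁴/(8D³N_a) = (75.4×10³)(11.3⁴)/(8·118.0³·12) = 7.7941 N/mm
Series: 1/k_eq = 1/7.7941 + 1/1.8 = 0.68386; k_eq = 1.4623 N/mm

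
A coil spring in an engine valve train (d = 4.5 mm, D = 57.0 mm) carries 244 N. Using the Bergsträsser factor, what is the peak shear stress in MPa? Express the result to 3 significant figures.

Spring index C = D/d = 57.0/4.5 = 12.6667
K_B = (4C+2)/(4C−3) = 52.667/47.667 = 1.1049
τ₀ = 8FD/(πd³) = 8·244·57.0/(π·4.5³) = 111264/286.28 = 388.66 MPa
τ_max = K·τ₀ = 1.1049 × 388.66 = 429.43 MPa

429 MPa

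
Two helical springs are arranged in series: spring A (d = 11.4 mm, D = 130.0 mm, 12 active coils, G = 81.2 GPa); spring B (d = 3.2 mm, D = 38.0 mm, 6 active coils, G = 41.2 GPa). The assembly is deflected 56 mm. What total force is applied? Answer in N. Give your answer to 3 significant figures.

k_A = Gd⁴/(8D³N_a) = (81.2×10³)(11.4⁴)/(8·130.0³·12) = 6.5024 N/mm
k_B = Gd⁴/(8D³N_a) = (41.2×10³)(3.2⁴)/(8·38.0³·6) = 1.6402 N/mm
Series: 1/k_eq = 1/6.5024 + 1/1.6402 = 0.76346; k_eq = 1.3098 N/mm
F = k_eq·δ = 1.3098·56 = 73.35 N

73.4 N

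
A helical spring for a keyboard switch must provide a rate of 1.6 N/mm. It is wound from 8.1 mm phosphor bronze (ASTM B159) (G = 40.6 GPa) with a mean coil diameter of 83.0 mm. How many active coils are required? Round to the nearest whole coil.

N_a = Gd⁴/(8D³k) = (40.6×10³ × 8.1⁴)/(8 × 83.0³ × 1.6)
    = 1.7477e+08 / 7.31887e+06 = 23.88 → 24 coils

24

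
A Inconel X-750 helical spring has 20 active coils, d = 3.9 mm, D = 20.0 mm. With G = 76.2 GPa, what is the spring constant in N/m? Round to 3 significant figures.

13800 N/m

k = Gd⁴/(8D³N_a) = (76.2×10³ × 3.9⁴) / (8 × 20.0³ × 20)
  = 1.76284e+07 / 1.28e+06 = 13.772 N/mm = 13772 N/m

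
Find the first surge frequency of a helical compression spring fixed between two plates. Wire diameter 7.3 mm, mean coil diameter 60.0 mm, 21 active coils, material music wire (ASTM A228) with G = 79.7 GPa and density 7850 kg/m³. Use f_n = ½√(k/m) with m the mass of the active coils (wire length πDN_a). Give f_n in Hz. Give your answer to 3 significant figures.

k = Gd⁴/(8D³N_a) = (79.7×10³)(7.3⁴)/(8·60.0³·21) = 6.2372 N/mm = 6237.2 N/m
Wire length L = πDN_a = π·60.0·21 = 3958.4 mm
m = ρ·(πd²/4)·L = 7850 × 41.854×10⁻⁶ m² × 3.9584 m = 1.3005 kg
f_n = ½√(k/m) = 0.5·√(6237.2/1.3005) = 0.5·√(4795.8) = 34.626 Hz

34.6 Hz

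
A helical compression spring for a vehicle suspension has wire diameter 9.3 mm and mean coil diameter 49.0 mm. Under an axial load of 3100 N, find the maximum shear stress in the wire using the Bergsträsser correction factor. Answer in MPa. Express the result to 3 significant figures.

614 MPa

Spring index C = D/d = 49.0/9.3 = 5.2688
K_B = (4C+2)/(4C−3) = 23.075/18.075 = 1.2766
τ₀ = 8FD/(πd³) = 8·3100·49.0/(π·9.3³) = 1.2152e+06/2527 = 480.89 MPa
τ_max = K·τ₀ = 1.2766 × 480.89 = 613.92 MPa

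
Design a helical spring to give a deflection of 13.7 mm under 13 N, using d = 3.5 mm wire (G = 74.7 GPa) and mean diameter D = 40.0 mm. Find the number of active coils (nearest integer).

23

Required rate k = F/δ = 13/13.7 = 0.94891 N/mm
N_a = Gd⁴/(8D³k) = (74.7×10³ × 3.5⁴)/(8 × 40.0³ × 0.94891)
    = 1.12097e+07 / 485839 = 23.07 → 23 coils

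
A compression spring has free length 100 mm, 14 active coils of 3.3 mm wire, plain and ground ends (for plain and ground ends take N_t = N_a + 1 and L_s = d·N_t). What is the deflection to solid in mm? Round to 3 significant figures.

50.5 mm

N_t = 15; L_s = 3.3·15 = 49.5 mm
δ_solid = L₀ − L_s = 100 − 49.5 = 50.5 mm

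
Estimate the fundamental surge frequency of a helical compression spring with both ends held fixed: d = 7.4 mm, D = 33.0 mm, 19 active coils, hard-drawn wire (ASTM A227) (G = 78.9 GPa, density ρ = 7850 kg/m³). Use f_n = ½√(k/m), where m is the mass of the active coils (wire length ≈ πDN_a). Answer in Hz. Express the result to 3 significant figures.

k = Gd⁴/(8D³N_a) = (78.9×10³)(7.4⁴)/(8·33.0³·19) = 43.313 N/mm = 43313 N/m
Wire length L = πDN_a = π·33.0·19 = 1969.8 mm
m = ρ·(πd²/4)·L = 7850 × 43.008×10⁻⁶ m² × 1.9698 m = 0.66503 kg
f_n = ½√(k/m) = 0.5·√(43313/0.66503) = 0.5·√(65130) = 127.6 Hz

128 Hz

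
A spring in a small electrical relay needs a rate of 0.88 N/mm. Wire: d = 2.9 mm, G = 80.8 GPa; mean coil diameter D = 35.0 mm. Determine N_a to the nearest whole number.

N_a = Gd⁴/(8D³k) = (80.8×10³ × 2.9⁴)/(8 × 35.0³ × 0.88)
    = 5.71483e+06 / 301840 = 18.93 → 19 coils

19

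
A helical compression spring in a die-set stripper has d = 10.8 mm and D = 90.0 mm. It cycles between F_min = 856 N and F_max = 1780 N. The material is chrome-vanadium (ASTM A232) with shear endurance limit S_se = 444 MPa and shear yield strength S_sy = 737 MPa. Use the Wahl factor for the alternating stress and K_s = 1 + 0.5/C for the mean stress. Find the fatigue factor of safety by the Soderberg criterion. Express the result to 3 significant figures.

C = D/d = 90.0/10.8 = 8.3333; K_W = (4C−1)/(4C−4)+0.615/C = 1.1761; K_s = 1+0.5/C = 1.0600
F_a = (F_max−F_min)/2 = 462 N; F_m = (F_max+F_min)/2 = 1318 N
τ_a = K_W·8F_aD/(πd³) = 1.1761 × 84.053 = 98.852 MPa
τ_m = K_s·8F_mD/(πd³) = 1.0600 × 239.79 = 254.17 MPa
Soderberg: 1/n_f = τ_a/S_se + τ_m/S_sy = 98.852/444 + 254.17/737 = 0.22264 + 0.34488 = 0.56752
n_f = 1/0.56752 = 1.762

1.76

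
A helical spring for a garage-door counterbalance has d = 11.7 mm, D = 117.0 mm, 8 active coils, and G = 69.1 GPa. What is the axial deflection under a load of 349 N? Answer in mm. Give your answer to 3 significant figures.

27.6 mm

k = Gd⁴/(8D³N_a) = (69.1×10³)(11.7⁴)/(8·117.0³·8) = 12.632 N/mm
δ = F/k = 349 / 12.632 = 27.627 mm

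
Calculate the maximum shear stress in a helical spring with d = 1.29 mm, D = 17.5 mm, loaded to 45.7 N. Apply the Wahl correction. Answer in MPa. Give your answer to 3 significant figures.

1050 MPa

Spring index C = D/d = 17.5/1.29 = 13.5659
K_W = (4C−1)/(4C−4) + 0.615/C = 53.264/50.264 + 0.0453 = 1.1050
τ₀ = 8FD/(πd³) = 8·45.7·17.5/(π·1.29³) = 6398/6.744 = 948.69 MPa
τ_max = K·τ₀ = 1.1050 × 948.69 = 1048.3 MPa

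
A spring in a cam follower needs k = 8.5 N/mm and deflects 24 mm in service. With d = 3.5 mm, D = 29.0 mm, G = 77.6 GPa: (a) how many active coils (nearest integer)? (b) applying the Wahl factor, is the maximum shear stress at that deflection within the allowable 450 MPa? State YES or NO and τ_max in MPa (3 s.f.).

N_a = Gd⁴/(8D³k) = (77.6×10³)(3.5⁴)/(8·29.0³·8.5) = 7.022 → N_a = 7
Actual rate k = Gd⁴/(8D³·7) = 8.5261 N/mm
Working load F = kδ = 8.5261·24 = 204.63 N
C = 29.0/3.5 = 8.2857; K_W = (4C−1)/(4C−4)+0.615/C = 1.1772
τ_max = K_W·8FD/(πd³) = 1.1772·352.45 = 414.89 MPa
τ_max ≤ 450 MPa → acceptable

(a) 7 coils; (b) YES, τ_max = 415 MPa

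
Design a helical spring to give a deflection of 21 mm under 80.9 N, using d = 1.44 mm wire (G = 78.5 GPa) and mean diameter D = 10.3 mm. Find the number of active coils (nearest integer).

10

Required rate k = F/δ = 80.9/21 = 3.8524 N/mm
N_a = Gd⁴/(8D³k) = (78.5×10³ × 1.44⁴)/(8 × 10.3³ × 3.8524)
    = 337536 / 33676.8 = 10.02 → 10 coils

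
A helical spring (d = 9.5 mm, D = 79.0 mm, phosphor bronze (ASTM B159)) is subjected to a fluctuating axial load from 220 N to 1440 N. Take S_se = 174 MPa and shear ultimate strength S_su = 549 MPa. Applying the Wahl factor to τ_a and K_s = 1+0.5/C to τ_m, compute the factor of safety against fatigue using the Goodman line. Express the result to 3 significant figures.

0.744

C = D/d = 79.0/9.5 = 8.3158; K_W = (4C−1)/(4C−4)+0.615/C = 1.1765; K_s = 1+0.5/C = 1.0601
F_a = (F_max−F_min)/2 = 610 N; F_m = (F_max+F_min)/2 = 830 N
τ_a = K_W·8F_aD/(πd³) = 1.1765 × 143.13 = 168.39 MPa
τ_m = K_s·8F_mD/(πd³) = 1.0601 × 194.75 = 206.46 MPa
Goodman: 1/n_f = τ_a/S_se + τ_m/S_su = 168.39/174 + 206.46/549 = 0.96774 + 0.37606 = 1.3438
n_f = 1/1.3438 = 0.7442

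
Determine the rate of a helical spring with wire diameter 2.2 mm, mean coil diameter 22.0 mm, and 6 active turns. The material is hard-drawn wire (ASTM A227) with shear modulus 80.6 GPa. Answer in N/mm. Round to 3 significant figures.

k = Gd⁴/(8D³N_a) = (80.6×10³ × 2.2⁴) / (8 × 22.0³ × 6)
  = 1.8881e+06 / 511104 = 3.6942 N/mm

3.69 N/mm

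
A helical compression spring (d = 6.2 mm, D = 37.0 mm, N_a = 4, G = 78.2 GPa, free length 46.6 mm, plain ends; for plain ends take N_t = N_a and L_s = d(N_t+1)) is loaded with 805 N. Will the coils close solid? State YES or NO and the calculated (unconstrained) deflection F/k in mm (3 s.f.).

NO, δ = 11.3 mm

k = Gd⁴/(8D³N_a) = (78.2×10³)(6.2⁴)/(8·37.0³·4) = 71.288 N/mm
N_t = 4; L_s = 6.2·5 = 31 mm; δ_solid = L₀ − L_s = 46.6 − 31 = 15.6 mm
δ = F/k = 805/71.288 = 11.292 mm
δ < δ_solid → spring does not go solid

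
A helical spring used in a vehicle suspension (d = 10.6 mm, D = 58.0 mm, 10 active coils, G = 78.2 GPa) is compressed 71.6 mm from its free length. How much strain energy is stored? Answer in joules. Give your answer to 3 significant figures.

162 J

k = Gd⁴/(8D³N_a) = (78.2×10³)(10.6⁴)/(8·58.0³·10) = 63.249 N/mm
U = ½kδ² = 0.5 × 63.249 × 71.6² = 1.6213e+05 N·mm = 162.13 J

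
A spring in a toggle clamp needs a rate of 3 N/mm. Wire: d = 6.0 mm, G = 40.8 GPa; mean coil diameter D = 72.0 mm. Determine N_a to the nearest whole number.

N_a = Gd⁴/(8D³k) = (40.8×10³ × 6.0⁴)/(8 × 72.0³ × 3)
    = 5.28768e+07 / 8.95795e+06 = 5.903 → 6 coils

6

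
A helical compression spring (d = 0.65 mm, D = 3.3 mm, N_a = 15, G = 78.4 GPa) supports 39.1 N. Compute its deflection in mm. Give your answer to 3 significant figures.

k = Gd⁴/(8D³N_a) = (78.4×10³)(0.65⁴)/(8·3.3³·15) = 3.2452 N/mm
δ = F/k = 39.1 / 3.2452 = 12.048 mm

12.0 mm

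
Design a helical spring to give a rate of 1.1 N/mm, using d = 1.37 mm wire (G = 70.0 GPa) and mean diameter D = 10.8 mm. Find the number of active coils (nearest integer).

N_a = Gd⁴/(8D³k) = (70.0×10³ × 1.37⁴)/(8 × 10.8³ × 1.1)
    = 246593 / 11085.5 = 22.24 → 22 coils

22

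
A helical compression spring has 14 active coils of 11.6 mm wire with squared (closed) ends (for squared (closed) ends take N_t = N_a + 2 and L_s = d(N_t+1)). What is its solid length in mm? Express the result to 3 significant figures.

squared (closed) ends: N_t = N_a + 2 = 14 + 2 = 16
L_s = d·(N_t+1) = 11.6 × 17 = 197.2 mm

197 mm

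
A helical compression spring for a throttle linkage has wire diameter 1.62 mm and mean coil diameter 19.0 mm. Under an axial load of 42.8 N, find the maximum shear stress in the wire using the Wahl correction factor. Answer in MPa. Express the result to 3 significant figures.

Spring index C = D/d = 19.0/1.62 = 11.7284
K_W = (4C−1)/(4C−4) + 0.615/C = 45.914/42.914 + 0.0524 = 1.1223
τ₀ = 8FD/(πd³) = 8·42.8·19.0/(π·1.62³) = 6505.6/13.357 = 487.07 MPa
τ_max = K·τ₀ = 1.1223 × 487.07 = 546.66 MPa

547 MPa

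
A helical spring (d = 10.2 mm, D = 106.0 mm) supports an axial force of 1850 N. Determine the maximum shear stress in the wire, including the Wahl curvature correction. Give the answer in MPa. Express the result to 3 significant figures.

536 MPa

Spring index C = D/d = 106.0/10.2 = 10.3922
K_W = (4C−1)/(4C−4) + 0.615/C = 40.569/37.569 + 0.0592 = 1.1390
τ₀ = 8FD/(πd³) = 8·1850·106.0/(π·10.2³) = 1.5688e+06/3333.9 = 470.56 MPa
τ_max = K·τ₀ = 1.1390 × 470.56 = 535.99 MPa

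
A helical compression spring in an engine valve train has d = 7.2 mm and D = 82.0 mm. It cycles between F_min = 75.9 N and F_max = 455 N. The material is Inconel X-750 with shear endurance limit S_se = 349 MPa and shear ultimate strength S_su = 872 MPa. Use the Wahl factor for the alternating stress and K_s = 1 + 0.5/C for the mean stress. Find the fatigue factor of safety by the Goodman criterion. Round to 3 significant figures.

1.92

C = D/d = 82.0/7.2 = 11.3889; K_W = (4C−1)/(4C−4)+0.615/C = 1.1262; K_s = 1+0.5/C = 1.0439
F_a = (F_max−F_min)/2 = 189.55 N; F_m = (F_max+F_min)/2 = 265.45 N
τ_a = K_W·8F_aD/(πd³) = 1.1262 × 106.04 = 119.42 MPa
τ_m = K_s·8F_mD/(πd³) = 1.0439 × 148.5 = 155.02 MPa
Goodman: 1/n_f = τ_a/S_se + τ_m/S_su = 119.42/349 + 155.02/872 = 0.34219 + 0.17778 = 0.51997
n_f = 1/0.51997 = 1.923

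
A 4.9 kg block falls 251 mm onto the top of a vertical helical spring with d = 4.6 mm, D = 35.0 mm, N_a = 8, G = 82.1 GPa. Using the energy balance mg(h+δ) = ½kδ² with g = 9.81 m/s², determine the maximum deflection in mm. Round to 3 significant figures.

46.2 mm

k = Gd⁴/(8D³N_a) = (82.1×10³)(4.6⁴)/(8·35.0³·8) = 13.396 N/mm
W = mg = 4.9 × 9.81 = 48.069 N
½kδ² − Wδ − Wh = 0 → δ = (W + √(W² + 2kWh))/k
δ = (48.069 + √(2310.6 + 323265))/13.396 = (48.069 + 570.59)/13.396 = 46.181 mm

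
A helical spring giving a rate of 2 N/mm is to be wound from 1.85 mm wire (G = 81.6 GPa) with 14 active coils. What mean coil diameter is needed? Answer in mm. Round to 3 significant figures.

16.2 mm

D = (Gd⁴/(8N_a·k))^(1/3) = (81.6×10³·1.85⁴/(8·14·2))^(1/3)
  = (4267.06)^(1/3) = 16.2197 mm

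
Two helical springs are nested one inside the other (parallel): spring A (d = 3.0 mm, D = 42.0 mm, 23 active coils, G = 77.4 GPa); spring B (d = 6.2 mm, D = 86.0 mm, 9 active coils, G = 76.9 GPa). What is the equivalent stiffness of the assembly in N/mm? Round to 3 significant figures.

2.94 N/mm

k_A = Gd⁴/(8D³N_a) = (77.4×10³)(3.0⁴)/(8·42.0³·23) = 0.4599 N/mm
k_B = Gd⁴/(8D³N_a) = (76.9×10³)(6.2⁴)/(8·86.0³·9) = 2.4812 N/mm
Parallel: k_eq = 0.4599 + 2.4812 = 2.9411 N/mm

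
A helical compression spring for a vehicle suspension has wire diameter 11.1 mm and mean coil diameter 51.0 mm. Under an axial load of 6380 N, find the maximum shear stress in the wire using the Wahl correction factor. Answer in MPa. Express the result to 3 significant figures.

Spring index C = D/d = 51.0/11.1 = 4.5946
K_W = (4C−1)/(4C−4) + 0.615/C = 17.378/14.378 + 0.1339 = 1.3425
τ₀ = 8FD/(πd³) = 8·6380·51.0/(π·11.1³) = 2.60304e+06/4296.5 = 605.85 MPa
τ_max = K·τ₀ = 1.3425 × 605.85 = 813.35 MPa

813 MPa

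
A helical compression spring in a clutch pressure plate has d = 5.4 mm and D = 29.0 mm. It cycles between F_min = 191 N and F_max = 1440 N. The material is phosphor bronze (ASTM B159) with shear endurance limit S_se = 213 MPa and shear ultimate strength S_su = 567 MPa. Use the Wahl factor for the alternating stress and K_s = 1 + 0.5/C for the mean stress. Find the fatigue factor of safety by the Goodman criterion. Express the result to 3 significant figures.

0.399

C = D/d = 29.0/5.4 = 5.3704; K_W = (4C−1)/(4C−4)+0.615/C = 1.2861; K_s = 1+0.5/C = 1.0931
F_a = (F_max−F_min)/2 = 624.5 N; F_m = (F_max+F_min)/2 = 815.5 N
τ_a = K_W·8F_aD/(πd³) = 1.2861 × 292.88 = 376.68 MPa
τ_m = K_s·8F_mD/(πd³) = 1.0931 × 382.46 = 418.06 MPa
Goodman: 1/n_f = τ_a/S_se + τ_m/S_su = 376.68/213 + 418.06/567 = 1.76845 + 0.73733 = 2.5058
n_f = 1/2.5058 = 0.3991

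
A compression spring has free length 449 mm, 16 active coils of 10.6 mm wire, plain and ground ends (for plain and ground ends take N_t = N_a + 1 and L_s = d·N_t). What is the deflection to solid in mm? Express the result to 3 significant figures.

269 mm

N_t = 17; L_s = 10.6·17 = 180.2 mm
δ_solid = L₀ − L_s = 449 − 180.2 = 268.8 mm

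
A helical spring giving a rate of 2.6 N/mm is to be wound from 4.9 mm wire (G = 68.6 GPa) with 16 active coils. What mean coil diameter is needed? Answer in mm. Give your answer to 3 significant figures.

49.2 mm

D = (Gd⁴/(8N_a·k))^(1/3) = (68.6×10³·4.9⁴/(8·16·2.6))^(1/3)
  = (118830)^(1/3) = 49.1634 mm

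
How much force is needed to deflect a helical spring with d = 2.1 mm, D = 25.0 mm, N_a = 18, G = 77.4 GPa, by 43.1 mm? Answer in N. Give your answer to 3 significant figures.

28.8 N

k = Gd⁴/(8D³N_a) = (77.4×10³)(2.1⁴)/(8·25.0³·18) = 0.66901 N/mm
F = k·δ = 0.66901 × 43.1 = 28.835 N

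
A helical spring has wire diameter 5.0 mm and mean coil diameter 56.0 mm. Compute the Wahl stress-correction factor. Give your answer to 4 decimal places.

C = D/d = 56.0/5.0 = 11.2000
K_W = (4C−1)/(4C−4) + 0.615/C = 43.800/40.800 + 0.0549 = 1.1284

1.1284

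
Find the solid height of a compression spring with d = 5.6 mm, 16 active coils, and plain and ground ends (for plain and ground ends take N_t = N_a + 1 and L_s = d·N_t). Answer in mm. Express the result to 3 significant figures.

95.2 mm

plain and ground ends: N_t = N_a + 1 = 16 + 1 = 17
L_s = d·N_t = 5.6 × 17 = 95.2 mm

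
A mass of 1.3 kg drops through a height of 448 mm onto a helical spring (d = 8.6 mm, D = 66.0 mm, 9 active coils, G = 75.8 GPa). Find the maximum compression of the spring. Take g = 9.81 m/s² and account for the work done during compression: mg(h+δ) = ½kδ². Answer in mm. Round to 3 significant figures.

k = Gd⁴/(8D³N_a) = (75.8×10³)(8.6⁴)/(8·66.0³·9) = 20.031 N/mm
W = mg = 1.3 × 9.81 = 12.753 N
½kδ² − Wδ − Wh = 0 → δ = (W + √(W² + 2kWh))/k
δ = (12.753 + √(162.64 + 228886))/20.031 = (12.753 + 478.59)/20.031 = 24.529 mm

24.5 mm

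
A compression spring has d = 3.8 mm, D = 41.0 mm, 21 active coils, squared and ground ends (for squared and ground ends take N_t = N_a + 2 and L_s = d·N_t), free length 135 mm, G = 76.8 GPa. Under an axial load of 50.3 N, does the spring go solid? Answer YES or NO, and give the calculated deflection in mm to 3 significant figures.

NO, δ = 36.4 mm

k = Gd⁴/(8D³N_a) = (76.8×10³)(3.8⁴)/(8·41.0³·21) = 1.383 N/mm
N_t = 23; L_s = 3.8·23 = 87.4 mm; δ_solid = L₀ − L_s = 135 − 87.4 = 47.6 mm
δ = F/k = 50.3/1.383 = 36.369 mm
δ < δ_solid → spring does not go solid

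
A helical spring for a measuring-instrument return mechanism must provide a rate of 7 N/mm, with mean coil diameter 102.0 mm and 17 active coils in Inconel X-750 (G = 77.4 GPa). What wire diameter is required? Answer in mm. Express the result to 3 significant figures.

10.7 mm

d = (8D³N_a·k / G)^(1/4) = (8·102.0³·17·7 / (77.4×10³))^0.25
  = (13053)^0.25 = 10.6887 mm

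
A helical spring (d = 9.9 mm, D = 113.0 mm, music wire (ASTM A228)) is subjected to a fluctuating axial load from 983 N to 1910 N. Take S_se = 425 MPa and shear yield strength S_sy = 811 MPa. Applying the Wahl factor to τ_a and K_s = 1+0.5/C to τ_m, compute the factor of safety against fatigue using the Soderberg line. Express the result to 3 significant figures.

1.09

C = D/d = 113.0/9.9 = 11.4141; K_W = (4C−1)/(4C−4)+0.615/C = 1.1259; K_s = 1+0.5/C = 1.0438
F_a = (F_max−F_min)/2 = 463.5 N; F_m = (F_max+F_min)/2 = 1446.5 N
τ_a = K_W·8F_aD/(πd³) = 1.1259 × 137.46 = 154.76 MPa
τ_m = K_s·8F_mD/(πd³) = 1.0438 × 428.97 = 447.77 MPa
Soderberg: 1/n_f = τ_a/S_se + τ_m/S_sy = 154.76/425 + 447.77/811 = 0.36414 + 0.55212 = 0.91626
n_f = 1/0.91626 = 1.091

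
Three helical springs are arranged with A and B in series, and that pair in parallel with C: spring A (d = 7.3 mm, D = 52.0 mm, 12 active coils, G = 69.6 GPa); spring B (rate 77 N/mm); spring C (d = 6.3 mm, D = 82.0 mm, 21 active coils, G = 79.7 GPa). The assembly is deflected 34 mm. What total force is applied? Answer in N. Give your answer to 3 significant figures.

k_A = Gd⁴/(8D³N_a) = (69.6×10³)(7.3⁴)/(8·52.0³·12) = 14.643 N/mm
k_C = Gd⁴/(8D³N_a) = (79.7×10³)(6.3⁴)/(8·82.0³·21) = 1.3554 N/mm
Springs A,B series: k_AB = 1/(1/14.643+1/77) = 12.303 N/mm; parallel with C: k_eq = 12.303+1.3554 = 13.658 N/mm
F = k_eq·δ = 13.658·34 = 464.39 N

464 N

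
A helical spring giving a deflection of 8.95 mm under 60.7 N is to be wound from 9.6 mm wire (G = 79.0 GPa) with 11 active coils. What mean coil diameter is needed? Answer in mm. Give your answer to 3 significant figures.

104 mm

Required rate k = F/δ = 60.7/8.95 = 6.7821 N/mm
D = (Gd⁴/(8N_a·k))^(1/3) = (79.0×10³·9.6⁴/(8·11·6.7821))^(1/3)
  = (1.12425e+06)^(1/3) = 103.9811 mm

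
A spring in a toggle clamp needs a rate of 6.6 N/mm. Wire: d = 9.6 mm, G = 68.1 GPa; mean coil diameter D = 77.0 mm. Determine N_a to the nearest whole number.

N_a = Gd⁴/(8D³k) = (68.1×10³ × 9.6⁴)/(8 × 77.0³ × 6.6)
    = 5.78405e+08 / 2.41049e+07 = 24 → 24 coils

24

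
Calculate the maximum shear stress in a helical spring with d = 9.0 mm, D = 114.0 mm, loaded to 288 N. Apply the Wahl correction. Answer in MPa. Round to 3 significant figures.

128 MPa

Spring index C = D/d = 114.0/9.0 = 12.6667
K_W = (4C−1)/(4C−4) + 0.615/C = 49.667/46.667 + 0.0486 = 1.1128
τ₀ = 8FD/(πd³) = 8·288·114.0/(π·9.0³) = 262656/2290.2 = 114.69 MPa
τ_max = K·τ₀ = 1.1128 × 114.69 = 127.63 MPa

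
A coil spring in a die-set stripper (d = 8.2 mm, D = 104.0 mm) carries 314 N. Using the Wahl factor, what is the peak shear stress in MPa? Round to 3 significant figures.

168 MPa

Spring index C = D/d = 104.0/8.2 = 12.6829
K_W = (4C−1)/(4C−4) + 0.615/C = 49.732/46.732 + 0.0485 = 1.1127
τ₀ = 8FD/(πd³) = 8·314·104.0/(π·8.2³) = 261248/1732.2 = 150.82 MPa
τ_max = K·τ₀ = 1.1127 × 150.82 = 167.82 MPa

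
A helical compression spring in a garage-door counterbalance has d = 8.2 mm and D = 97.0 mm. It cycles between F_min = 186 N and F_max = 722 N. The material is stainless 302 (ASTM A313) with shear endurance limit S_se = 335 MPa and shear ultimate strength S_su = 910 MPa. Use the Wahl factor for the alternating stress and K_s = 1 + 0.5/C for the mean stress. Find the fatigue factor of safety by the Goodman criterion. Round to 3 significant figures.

1.58

C = D/d = 97.0/8.2 = 11.8293; K_W = (4C−1)/(4C−4)+0.615/C = 1.1212; K_s = 1+0.5/C = 1.0423
F_a = (F_max−F_min)/2 = 268 N; F_m = (F_max+F_min)/2 = 454 N
τ_a = K_W·8F_aD/(πd³) = 1.1212 × 120.06 = 134.62 MPa
τ_m = K_s·8F_mD/(πd³) = 1.0423 × 203.39 = 211.99 MPa
Goodman: 1/n_f = τ_a/S_se + τ_m/S_su = 134.62/335 + 211.99/910 = 0.40185 + 0.23295 = 0.6348
n_f = 1/0.6348 = 1.575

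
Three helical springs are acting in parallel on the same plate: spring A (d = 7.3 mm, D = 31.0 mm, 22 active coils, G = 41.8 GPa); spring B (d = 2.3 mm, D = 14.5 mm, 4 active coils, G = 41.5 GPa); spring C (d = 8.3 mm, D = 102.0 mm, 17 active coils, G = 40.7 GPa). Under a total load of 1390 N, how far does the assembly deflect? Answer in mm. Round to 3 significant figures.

k_A = Gd⁴/(8D³N_a) = (41.8×10³)(7.3⁴)/(8·31.0³·22) = 22.64 N/mm
k_B = Gd⁴/(8D³N_a) = (41.5×10³)(2.3⁴)/(8·14.5³·4) = 11.904 N/mm
k_C = Gd⁴/(8D³N_a) = (40.7×10³)(8.3⁴)/(8·102.0³·17) = 1.3383 N/mm
Parallel: k_eq = 22.64 + 11.904 + 1.3383 = 35.882 N/mm
δ = F/k_eq = 1390/35.882 = 38.738 mm

38.7 mm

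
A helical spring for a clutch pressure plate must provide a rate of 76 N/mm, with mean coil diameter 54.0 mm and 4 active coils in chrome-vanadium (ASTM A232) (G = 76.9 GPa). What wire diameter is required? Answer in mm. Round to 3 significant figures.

8.40 mm

d = (8D³N_a·k / G)^(1/4) = (8·54.0³·4·76 / (76.9×10³))^0.25
  = (4979.9)^0.25 = 8.4005 mm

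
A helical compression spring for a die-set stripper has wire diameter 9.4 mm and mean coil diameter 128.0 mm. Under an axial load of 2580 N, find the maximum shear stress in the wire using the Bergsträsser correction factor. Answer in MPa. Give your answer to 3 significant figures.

1110 MPa

Spring index C = D/d = 128.0/9.4 = 13.6170
K_B = (4C+2)/(4C−3) = 56.468/51.468 = 1.0971
τ₀ = 8FD/(πd³) = 8·2580·128.0/(π·9.4³) = 2.64192e+06/2609.4 = 1012.5 MPa
τ_max = K·τ₀ = 1.0971 × 1012.5 = 1110.8 MPa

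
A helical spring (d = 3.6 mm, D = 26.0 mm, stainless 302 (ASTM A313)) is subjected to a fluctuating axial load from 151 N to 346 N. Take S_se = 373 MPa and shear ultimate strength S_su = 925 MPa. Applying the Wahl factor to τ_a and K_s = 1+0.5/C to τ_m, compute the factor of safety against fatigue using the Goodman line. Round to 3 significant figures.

1.17

C = D/d = 26.0/3.6 = 7.2222; K_W = (4C−1)/(4C−4)+0.615/C = 1.2057; K_s = 1+0.5/C = 1.0692
F_a = (F_max−F_min)/2 = 97.5 N; F_m = (F_max+F_min)/2 = 248.5 N
τ_a = K_W·8F_aD/(πd³) = 1.2057 × 138.36 = 166.82 MPa
τ_m = K_s·8F_mD/(πd³) = 1.0692 × 352.64 = 377.05 MPa
Goodman: 1/n_f = τ_a/S_se + τ_m/S_su = 166.82/373 + 377.05/925 = 0.44724 + 0.40763 = 0.85486
n_f = 1/0.85486 = 1.17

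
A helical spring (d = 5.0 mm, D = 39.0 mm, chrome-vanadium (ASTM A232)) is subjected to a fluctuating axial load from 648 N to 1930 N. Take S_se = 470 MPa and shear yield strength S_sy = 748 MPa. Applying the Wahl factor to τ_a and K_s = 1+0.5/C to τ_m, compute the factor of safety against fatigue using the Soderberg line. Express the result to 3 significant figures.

0.364

C = D/d = 39.0/5.0 = 7.8000; K_W = (4C−1)/(4C−4)+0.615/C = 1.1891; K_s = 1+0.5/C = 1.0641
F_a = (F_max−F_min)/2 = 641 N; F_m = (F_max+F_min)/2 = 1289 N
τ_a = K_W·8F_aD/(πd³) = 1.1891 × 509.28 = 605.6 MPa
τ_m = K_s·8F_mD/(πd³) = 1.0641 × 1024.1 = 1089.8 MPa
Soderberg: 1/n_f = τ_a/S_se + τ_m/S_sy = 605.6/470 + 1089.8/748 = 1.28851 + 1.45690 = 2.7454
n_f = 1/2.7454 = 0.3642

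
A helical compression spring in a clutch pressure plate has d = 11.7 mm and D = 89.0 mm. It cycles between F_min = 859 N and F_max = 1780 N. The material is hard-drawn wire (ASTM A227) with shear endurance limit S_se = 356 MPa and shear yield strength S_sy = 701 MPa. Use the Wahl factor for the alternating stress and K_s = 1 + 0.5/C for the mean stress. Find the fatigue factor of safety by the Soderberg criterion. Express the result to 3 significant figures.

C = D/d = 89.0/11.7 = 7.6068; K_W = (4C−1)/(4C−4)+0.615/C = 1.1944; K_s = 1+0.5/C = 1.0657
F_a = (F_max−F_min)/2 = 460.5 N; F_m = (F_max+F_min)/2 = 1319.5 N
τ_a = K_W·8F_aD/(πd³) = 1.1944 × 65.163 = 77.829 MPa
τ_m = K_s·8F_mD/(πd³) = 1.0657 × 186.72 = 198.99 MPa
Soderberg: 1/n_f = τ_a/S_se + τ_m/S_sy = 77.829/356 + 198.99/701 = 0.21862 + 0.28386 = 0.50248
n_f = 1/0.50248 = 1.99

1.99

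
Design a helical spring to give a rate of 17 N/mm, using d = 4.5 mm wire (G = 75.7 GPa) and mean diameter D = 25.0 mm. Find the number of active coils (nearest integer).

N_a = Gd⁴/(8D³k) = (75.7×10³ × 4.5⁴)/(8 × 25.0³ × 17)
    = 3.10417e+07 / 2.125e+06 = 14.61 → 15 coils

15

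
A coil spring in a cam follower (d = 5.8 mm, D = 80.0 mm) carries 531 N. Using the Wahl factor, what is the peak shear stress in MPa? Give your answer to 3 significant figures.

612 MPa

Spring index C = D/d = 80.0/5.8 = 13.7931
K_W = (4C−1)/(4C−4) + 0.615/C = 54.172/51.172 + 0.0446 = 1.1032
τ₀ = 8FD/(πd³) = 8·531·80.0/(π·5.8³) = 339840/612.96 = 554.42 MPa
τ_max = K·τ₀ = 1.1032 × 554.42 = 611.65 MPa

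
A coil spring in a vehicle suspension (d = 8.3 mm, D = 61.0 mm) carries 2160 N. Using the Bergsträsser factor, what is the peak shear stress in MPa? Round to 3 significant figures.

Spring index C = D/d = 61.0/8.3 = 7.3494
K_B = (4C+2)/(4C−3) = 31.398/26.398 = 1.1894
τ₀ = 8FD/(πd³) = 8·2160·61.0/(π·8.3³) = 1.05408e+06/1796.3 = 586.8 MPa
τ_max = K·τ₀ = 1.1894 × 586.8 = 697.95 MPa

698 MPa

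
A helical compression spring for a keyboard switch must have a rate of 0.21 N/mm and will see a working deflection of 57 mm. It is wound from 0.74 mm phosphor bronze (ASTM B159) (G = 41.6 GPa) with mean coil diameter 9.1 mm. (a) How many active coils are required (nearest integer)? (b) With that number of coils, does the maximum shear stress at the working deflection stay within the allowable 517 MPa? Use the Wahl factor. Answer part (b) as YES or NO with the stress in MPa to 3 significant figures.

N_a = Gd⁴/(8D³k) = (41.6×10³)(0.74⁴)/(8·9.1³·0.21) = 9.853 → N_a = 10
Actual rate k = Gd⁴/(8D³·10) = 0.20692 N/mm
Working load F = kδ = 0.20692·57 = 11.795 N
C = 9.1/0.74 = 12.2973; K_W = (4C−1)/(4C−4)+0.615/C = 1.1164
τ_max = K_W·8FD/(πd³) = 1.1164·674.48 = 752.99 MPa
τ_max > 517 MPa → exceeds allowable

(a) 10 coils; (b) NO, τ_max = 753 MPa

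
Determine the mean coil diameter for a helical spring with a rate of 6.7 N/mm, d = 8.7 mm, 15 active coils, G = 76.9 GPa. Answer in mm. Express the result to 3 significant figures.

D = (Gd⁴/(8N_a·k))^(1/3) = (76.9×10³·8.7⁴/(8·15·6.7))^(1/3)
  = (547958)^(1/3) = 81.8306 mm

81.8 mm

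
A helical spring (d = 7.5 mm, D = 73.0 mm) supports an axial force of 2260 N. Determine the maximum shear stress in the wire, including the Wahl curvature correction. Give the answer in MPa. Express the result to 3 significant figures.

Spring index C = D/d = 73.0/7.5 = 9.7333
K_W = (4C−1)/(4C−4) + 0.615/C = 37.933/34.933 + 0.0632 = 1.1491
τ₀ = 8FD/(πd³) = 8·2260·73.0/(π·7.5³) = 1.31984e+06/1325.4 = 995.84 MPa
τ_max = K·τ₀ = 1.1491 × 995.84 = 1144.3 MPa

1140 MPa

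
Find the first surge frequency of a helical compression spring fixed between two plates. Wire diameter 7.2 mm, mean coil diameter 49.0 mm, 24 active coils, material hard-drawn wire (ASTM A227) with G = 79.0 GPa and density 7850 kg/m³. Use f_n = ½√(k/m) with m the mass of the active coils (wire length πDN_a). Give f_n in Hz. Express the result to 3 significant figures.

44.6 Hz

k = Gd⁴/(8D³N_a) = (79.0×10³)(7.2⁴)/(8·49.0³·24) = 9.3987 N/mm = 9398.7 N/m
Wire length L = πDN_a = π·49.0·24 = 3694.5 mm
m = ρ·(πd²/4)·L = 7850 × 40.715×10⁻⁶ m² × 3.6945 m = 1.1808 kg
f_n = ½√(k/m) = 0.5·√(9398.7/1.1808) = 0.5·√(7959.5) = 44.608 Hz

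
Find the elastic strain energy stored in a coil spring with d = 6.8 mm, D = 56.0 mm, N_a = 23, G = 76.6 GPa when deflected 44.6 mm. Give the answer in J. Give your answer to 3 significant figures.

k = Gd⁴/(8D³N_a) = (76.6×10³)(6.8⁴)/(8·56.0³·23) = 5.0685 N/mm
U = ½kδ² = 0.5 × 5.0685 × 44.6² = 5041.1 N·mm = 5.0411 J

5.04 J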